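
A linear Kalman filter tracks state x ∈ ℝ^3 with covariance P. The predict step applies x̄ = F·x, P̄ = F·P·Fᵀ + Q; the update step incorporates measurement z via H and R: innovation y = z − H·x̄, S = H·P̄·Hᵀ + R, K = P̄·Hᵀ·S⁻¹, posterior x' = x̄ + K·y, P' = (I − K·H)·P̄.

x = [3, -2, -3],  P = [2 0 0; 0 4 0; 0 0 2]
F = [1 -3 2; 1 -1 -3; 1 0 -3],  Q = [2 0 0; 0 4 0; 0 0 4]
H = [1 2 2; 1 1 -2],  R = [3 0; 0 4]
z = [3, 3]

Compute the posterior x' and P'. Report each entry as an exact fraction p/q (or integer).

x̄ = F·x = [3, 14, 12]
P̄ = F·P·Fᵀ + Q = [48 2 -10; 2 28 20; -10 20 24]
y = z − H·x̄ = [-52, 10]
S = H·P̄·Hᵀ + R = [387 -26; -26 140]
K = P̄·Hᵀ·S⁻¹ = [1575/13376 13961/26752; 3365/13376 -661/26752; 2483/13376 -6339/26752]
x' = x̄ + K·y = [28033/13376, 8979/13376, -299/13376]
P' = (I − K·H)·P̄ = [103013/13376 -57793/13376 8649/13376; -57793/13376 41453/13376 -7509/13376; 8649/13376 -7509/13376 6909/13376]

x' = [28033/13376, 8979/13376, -299/13376]
P' = [103013/13376 -57793/13376 8649/13376; -57793/13376 41453/13376 -7509/13376; 8649/13376 -7509/13376 6909/13376]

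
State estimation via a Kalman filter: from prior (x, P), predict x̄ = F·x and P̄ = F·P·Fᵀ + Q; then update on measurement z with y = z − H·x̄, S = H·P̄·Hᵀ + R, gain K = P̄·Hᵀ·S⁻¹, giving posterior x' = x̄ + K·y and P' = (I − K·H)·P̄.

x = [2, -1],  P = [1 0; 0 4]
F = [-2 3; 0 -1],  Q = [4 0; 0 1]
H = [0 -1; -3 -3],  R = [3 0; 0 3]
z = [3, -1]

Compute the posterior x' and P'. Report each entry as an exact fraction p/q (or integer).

x̄ = F·x = [-7, 1]
P̄ = F·P·Fᵀ + Q = [44 -12; -12 5]
y = z − H·x̄ = [4, -19]
S = H·P̄·Hᵀ + R = [8 -21; -21 228]
K = P̄·Hᵀ·S⁻¹ = [240/461 -172/461; -233/461 21/461]
x' = x̄ + K·y = [1001/461, -870/461]
P' = (I − K·H)·P̄ = [892/461 -720/461; -720/461 699/461]

x' = [1001/461, -870/461]
P' = [892/461 -720/461; -720/461 699/461]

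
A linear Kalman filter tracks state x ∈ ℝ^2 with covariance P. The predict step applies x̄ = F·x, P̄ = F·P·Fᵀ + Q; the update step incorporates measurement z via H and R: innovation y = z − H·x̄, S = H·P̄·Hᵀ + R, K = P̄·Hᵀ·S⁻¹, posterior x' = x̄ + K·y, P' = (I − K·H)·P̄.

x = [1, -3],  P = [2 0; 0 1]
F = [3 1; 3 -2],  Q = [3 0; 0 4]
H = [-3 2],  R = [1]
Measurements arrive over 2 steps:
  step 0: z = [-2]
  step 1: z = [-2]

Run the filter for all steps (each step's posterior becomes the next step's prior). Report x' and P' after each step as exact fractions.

step 0: x̄ = F·x = [0, 9]
step 0: P̄ = F·P·Fᵀ + Q = [22 16; 16 26]
step 0: y = z − H·x̄ = [-20]
step 0: S = H·P̄·Hᵀ + R = [111]
step 0: K = P̄·Hᵀ·S⁻¹ = [-34/111; 4/111]
step 0: x' = x̄ + K·y = [680/111, 919/111]
step 0: P' = (I − K·H)·P̄ = [1286/111 1912/111; 1912/111 2870/111]
step 1: x̄ = F·x = [2959/111, 202/111]
step 1: P̄ = F·P·Fᵀ + Q = [26249/111 98/111; 98/111 554/111]
step 1: y = z − H·x̄ = [223/3]
step 1: S = H·P̄·Hᵀ + R = [6416/3]
step 1: K = P̄·Hᵀ·S⁻¹ = [-2123/6416; 11/3208]
step 1: x' = x̄ + K·y = [489357/237392, 246259/118696]
step 1: P' = (I − K·H)·P̄ = [549937/237392 392815/118696; 392815/118696 294713/59348]

step 0: x' = [680/111, 919/111], P' = [1286/111 1912/111; 1912/111 2870/111]
step 1: x' = [489357/237392, 246259/118696], P' = [549937/237392 392815/118696; 392815/118696 294713/59348]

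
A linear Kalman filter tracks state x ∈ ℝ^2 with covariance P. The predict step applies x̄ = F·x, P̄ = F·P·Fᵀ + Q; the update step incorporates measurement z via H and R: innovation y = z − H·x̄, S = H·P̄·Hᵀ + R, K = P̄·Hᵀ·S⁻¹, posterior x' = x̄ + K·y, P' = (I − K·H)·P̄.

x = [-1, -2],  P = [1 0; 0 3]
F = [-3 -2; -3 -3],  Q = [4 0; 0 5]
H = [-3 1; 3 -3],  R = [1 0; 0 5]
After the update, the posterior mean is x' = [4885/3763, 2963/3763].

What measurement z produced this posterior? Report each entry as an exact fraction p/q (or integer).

z = [-3, 2]

x̄ = F·x = [7, 9]
P̄ = F·P·Fᵀ + Q = [25 27; 27 41]
S = H·P̄·Hᵀ + R = [105 -24; -24 113]
K = P̄·Hᵀ·S⁻¹ = [-1856/3763 -594/3763; -5528/11289 -1790/3763]
x' − x̄ = [-21456/3763, -30904/3763] = K·y
y = (KᵀK)⁻¹·Kᵀ·(x' − x̄) = [9, 8]
z = y + H·x̄ = [9, 8] + [-12, -6] = [-3, 2]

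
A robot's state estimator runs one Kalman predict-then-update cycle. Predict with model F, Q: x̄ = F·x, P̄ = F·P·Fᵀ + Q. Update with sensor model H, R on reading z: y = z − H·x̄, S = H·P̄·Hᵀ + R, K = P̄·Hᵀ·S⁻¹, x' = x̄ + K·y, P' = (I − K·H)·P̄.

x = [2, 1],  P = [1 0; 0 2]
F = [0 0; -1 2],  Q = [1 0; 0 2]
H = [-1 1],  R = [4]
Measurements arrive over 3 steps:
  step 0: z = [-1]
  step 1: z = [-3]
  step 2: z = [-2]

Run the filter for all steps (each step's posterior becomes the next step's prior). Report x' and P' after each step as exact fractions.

step 0: x̄ = F·x = [0, 0]
step 0: P̄ = F·P·Fᵀ + Q = [1 0; 0 11]
step 0: y = z − H·x̄ = [-1]
step 0: S = H·P̄·Hᵀ + R = [16]
step 0: K = P̄·Hᵀ·S⁻¹ = [-1/16; 11/16]
step 0: x' = x̄ + K·y = [1/16, -11/16]
step 0: P' = (I − K·H)·P̄ = [15/16 11/16; 11/16 55/16]
step 1: x̄ = F·x = [0, -23/16]
step 1: P̄ = F·P·Fᵀ + Q = [1 0; 0 223/16]
step 1: y = z − H·x̄ = [-25/16]
step 1: S = H·P̄·Hᵀ + R = [303/16]
step 1: K = P̄·Hᵀ·S⁻¹ = [-16/303; 223/303]
step 1: x' = x̄ + K·y = [25/303, -784/303]
step 1: P' = (I − K·H)·P̄ = [287/303 223/303; 223/303 1115/303]
step 2: x̄ = F·x = [0, -531/101]
step 2: P̄ = F·P·Fᵀ + Q = [1 0; 0 1487/101]
step 2: y = z − H·x̄ = [329/101]
step 2: S = H·P̄·Hᵀ + R = [1992/101]
step 2: K = P̄·Hᵀ·S⁻¹ = [-101/1992; 1487/1992]
step 2: x' = x̄ + K·y = [-329/1992, -5629/1992]
step 2: P' = (I − K·H)·P̄ = [1891/1992 1487/1992; 1487/1992 7435/1992]

step 0: x' = [1/16, -11/16], P' = [15/16 11/16; 11/16 55/16]
step 1: x' = [25/303, -784/303], P' = [287/303 223/303; 223/303 1115/303]
step 2: x' = [-329/1992, -5629/1992], P' = [1891/1992 1487/1992; 1487/1992 7435/1992]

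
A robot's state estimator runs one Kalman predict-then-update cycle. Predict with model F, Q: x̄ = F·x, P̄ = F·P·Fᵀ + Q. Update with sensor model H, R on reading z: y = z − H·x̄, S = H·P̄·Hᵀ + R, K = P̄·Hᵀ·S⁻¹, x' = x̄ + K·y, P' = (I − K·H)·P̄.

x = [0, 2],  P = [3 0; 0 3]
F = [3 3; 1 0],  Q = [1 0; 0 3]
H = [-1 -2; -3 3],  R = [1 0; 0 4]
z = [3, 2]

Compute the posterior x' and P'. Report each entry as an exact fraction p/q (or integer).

x̄ = F·x = [6, 0]
P̄ = F·P·Fᵀ + Q = [55 9; 9 6]
y = z − H·x̄ = [9, 20]
S = H·P̄·Hᵀ + R = [116 156; 156 391]
K = P̄·Hᵀ·S⁻¹ = [-1403/4204 -231/1051; -6807/21020 558/5255]
x' = x̄ + K·y = [-5883/4204, -16623/21020]
P' = (I − K·H)·P̄ = [1289/4204 57/4204; 57/4204 3261/21020]

x' = [-5883/4204, -16623/21020]
P' = [1289/4204 57/4204; 57/4204 3261/21020]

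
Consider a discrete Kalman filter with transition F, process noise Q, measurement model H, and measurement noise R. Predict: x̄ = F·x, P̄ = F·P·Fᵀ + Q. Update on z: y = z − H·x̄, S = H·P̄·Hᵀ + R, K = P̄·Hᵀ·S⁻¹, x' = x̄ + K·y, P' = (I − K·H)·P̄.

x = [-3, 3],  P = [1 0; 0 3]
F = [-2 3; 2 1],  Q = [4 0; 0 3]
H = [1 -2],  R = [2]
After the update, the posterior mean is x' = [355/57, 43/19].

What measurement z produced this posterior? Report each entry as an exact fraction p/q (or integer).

x̄ = F·x = [15, -3]
P̄ = F·P·Fᵀ + Q = [35 5; 5 10]
S = H·P̄·Hᵀ + R = [57]
K = P̄·Hᵀ·S⁻¹ = [25/57; -5/19]
x' − x̄ = [-500/57, 100/19] = K·y
y = (KᵀK)⁻¹·Kᵀ·(x' − x̄) = [-20]
z = y + H·x̄ = [-20] + [21] = [1]

z = [1]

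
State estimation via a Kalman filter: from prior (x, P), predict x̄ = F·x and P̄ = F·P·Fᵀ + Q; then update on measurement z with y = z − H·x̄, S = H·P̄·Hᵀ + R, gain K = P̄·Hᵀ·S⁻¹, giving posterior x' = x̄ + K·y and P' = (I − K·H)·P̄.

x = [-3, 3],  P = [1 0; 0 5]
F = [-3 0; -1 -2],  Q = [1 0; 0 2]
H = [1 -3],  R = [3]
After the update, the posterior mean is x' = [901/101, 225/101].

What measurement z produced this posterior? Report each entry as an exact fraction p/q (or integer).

z = [2]

x̄ = F·x = [9, -3]
P̄ = F·P·Fᵀ + Q = [10 3; 3 23]
S = H·P̄·Hᵀ + R = [202]
K = P̄·Hᵀ·S⁻¹ = [1/202; -33/101]
x' − x̄ = [-8/101, 528/101] = K·y
y = (KᵀK)⁻¹·Kᵀ·(x' − x̄) = [-16]
z = y + H·x̄ = [-16] + [18] = [2]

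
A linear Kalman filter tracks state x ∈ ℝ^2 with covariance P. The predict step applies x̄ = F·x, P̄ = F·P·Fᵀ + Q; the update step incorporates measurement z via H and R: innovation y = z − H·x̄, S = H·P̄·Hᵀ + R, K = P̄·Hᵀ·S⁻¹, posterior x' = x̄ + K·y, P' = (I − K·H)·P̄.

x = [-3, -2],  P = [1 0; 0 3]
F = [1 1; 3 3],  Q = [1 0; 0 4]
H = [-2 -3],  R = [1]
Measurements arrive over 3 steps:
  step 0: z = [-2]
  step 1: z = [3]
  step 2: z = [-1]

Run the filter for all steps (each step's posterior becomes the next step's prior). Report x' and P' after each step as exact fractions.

step 0: x' = [-1/175, 111/175], P' = [509/525 -108/175; -108/175 88/175]
step 1: x' = [-201/7330, -6849/7330], P' = [1367/1466 -879/1466; -879/1466 725/1466]
step 2: x' = [-2523/12565, 5163/12565], P' = [46827/50260 -30117/50260; -30117/50260 24847/50260]

step 0: x̄ = F·x = [-5, -15]
step 0: P̄ = F·P·Fᵀ + Q = [5 12; 12 40]
step 0: y = z − H·x̄ = [-57]
step 0: S = H·P̄·Hᵀ + R = [525]
step 0: K = P̄·Hᵀ·S⁻¹ = [-46/525; -48/175]
step 0: x' = x̄ + K·y = [-1/175, 111/175]
step 0: P' = (I − K·H)·P̄ = [509/525 -108/175; -108/175 88/175]
step 1: x̄ = F·x = [22/35, 66/35]
step 1: P̄ = F·P·Fᵀ + Q = [26/21 5/7; 5/7 43/7]
step 1: y = z − H·x̄ = [347/35]
step 1: S = H·P̄·Hᵀ + R = [1466/21]
step 1: K = P̄·Hᵀ·S⁻¹ = [-97/1466; -417/1466]
step 1: x' = x̄ + K·y = [-201/7330, -6849/7330]
step 1: P' = (I − K·H)·P̄ = [1367/1466 -879/1466; -879/1466 725/1466]
step 2: x̄ = F·x = [-705/733, -2115/733]
step 2: P̄ = F·P·Fᵀ + Q = [900/733 501/733; 501/733 4435/733]
step 2: y = z − H·x̄ = [-8488/733]
step 2: S = H·P̄·Hᵀ + R = [50260/733]
step 2: K = P̄·Hᵀ·S⁻¹ = [-3303/50260; -14307/50260]
step 2: x' = x̄ + K·y = [-2523/12565, 5163/12565]
step 2: P' = (I − K·H)·P̄ = [46827/50260 -30117/50260; -30117/50260 24847/50260]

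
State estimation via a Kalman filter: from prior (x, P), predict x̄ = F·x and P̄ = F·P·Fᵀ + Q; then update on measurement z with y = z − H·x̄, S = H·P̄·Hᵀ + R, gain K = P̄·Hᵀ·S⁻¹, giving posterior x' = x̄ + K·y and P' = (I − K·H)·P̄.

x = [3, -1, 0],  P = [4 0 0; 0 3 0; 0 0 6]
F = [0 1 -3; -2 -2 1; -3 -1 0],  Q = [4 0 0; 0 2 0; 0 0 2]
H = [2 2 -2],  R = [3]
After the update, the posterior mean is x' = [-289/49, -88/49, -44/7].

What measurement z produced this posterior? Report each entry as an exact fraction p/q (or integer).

z = [-3]

x̄ = F·x = [-1, -4, -8]
P̄ = F·P·Fᵀ + Q = [61 -24 -3; -24 36 30; -3 30 41]
S = H·P̄·Hᵀ + R = [147]
K = P̄·Hᵀ·S⁻¹ = [80/147; -12/49; -4/21]
x' − x̄ = [-240/49, 108/49, 12/7] = K·y
y = (KᵀK)⁻¹·Kᵀ·(x' − x̄) = [-9]
z = y + H·x̄ = [-9] + [6] = [-3]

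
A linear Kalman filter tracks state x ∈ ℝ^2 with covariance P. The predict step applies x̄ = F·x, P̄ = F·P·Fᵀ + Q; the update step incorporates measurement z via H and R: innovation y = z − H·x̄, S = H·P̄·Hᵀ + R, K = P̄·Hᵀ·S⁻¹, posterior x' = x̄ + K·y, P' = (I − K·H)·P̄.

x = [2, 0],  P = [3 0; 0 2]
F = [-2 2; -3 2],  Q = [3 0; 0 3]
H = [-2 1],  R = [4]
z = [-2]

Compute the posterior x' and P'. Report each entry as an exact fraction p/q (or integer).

x' = [-4/3, -62/15]
P' = [29/3 50/3; 50/3 472/15]

x̄ = F·x = [-4, -6]
P̄ = F·P·Fᵀ + Q = [23 26; 26 38]
y = z − H·x̄ = [-4]
S = H·P̄·Hᵀ + R = [30]
K = P̄·Hᵀ·S⁻¹ = [-2/3; -7/15]
x' = x̄ + K·y = [-4/3, -62/15]
P' = (I − K·H)·P̄ = [29/3 50/3; 50/3 472/15]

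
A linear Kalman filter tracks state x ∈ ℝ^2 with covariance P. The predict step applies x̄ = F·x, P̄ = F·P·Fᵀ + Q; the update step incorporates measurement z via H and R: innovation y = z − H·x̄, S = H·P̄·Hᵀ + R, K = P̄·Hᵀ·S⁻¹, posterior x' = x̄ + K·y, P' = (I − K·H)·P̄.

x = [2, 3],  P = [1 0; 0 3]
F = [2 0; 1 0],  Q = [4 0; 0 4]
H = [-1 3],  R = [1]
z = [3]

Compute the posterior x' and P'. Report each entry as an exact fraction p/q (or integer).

x' = [83/21, 97/42]
P' = [166/21 55/21; 55/21 41/42]

x̄ = F·x = [4, 2]
P̄ = F·P·Fᵀ + Q = [8 2; 2 5]
y = z − H·x̄ = [1]
S = H·P̄·Hᵀ + R = [42]
K = P̄·Hᵀ·S⁻¹ = [-1/21; 13/42]
x' = x̄ + K·y = [83/21, 97/42]
P' = (I − K·H)·P̄ = [166/21 55/21; 55/21 41/42]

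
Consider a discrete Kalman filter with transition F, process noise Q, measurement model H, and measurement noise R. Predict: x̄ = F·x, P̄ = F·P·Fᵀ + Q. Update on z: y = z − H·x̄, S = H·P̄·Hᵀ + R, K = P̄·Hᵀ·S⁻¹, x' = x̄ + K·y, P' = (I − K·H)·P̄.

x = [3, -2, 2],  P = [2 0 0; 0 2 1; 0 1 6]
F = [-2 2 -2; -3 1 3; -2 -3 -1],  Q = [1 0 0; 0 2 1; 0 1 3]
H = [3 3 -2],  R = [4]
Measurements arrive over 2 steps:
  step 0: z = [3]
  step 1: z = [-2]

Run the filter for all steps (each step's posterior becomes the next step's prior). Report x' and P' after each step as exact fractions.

step 0: x̄ = F·x = [-14, -5, -2]
step 0: P̄ = F·P·Fᵀ + Q = [33 -16 12; -16 82 -21; 12 -21 41]
step 0: y = z − H·x̄ = [56]
step 0: S = H·P̄·Hᵀ + R = [1023]
step 0: K = P̄·Hᵀ·S⁻¹ = [9/341; 80/341; -109/1023]
step 0: x' = x̄ + K·y = [-4270/341, 2775/341, -8150/1023]
step 0: P' = (I − K·H)·P̄ = [11010/341 -7616/341 5073/341; -7616/341 8762/341 1559/341; 5073/341 1559/341 30062/1023]
step 1: x̄ = F·x = [58570/1023, 7435/341, 8795/1023]
step 1: P̄ = F·P·Fᵀ + Q = [625655/1023 90624/341 98854/1023; 90624/341 162456/341 -74068/341; 98854/1023 -74068/341 216587/1023]
step 1: y = z − H·x̄ = [-227081/1023]
step 1: S = H·P̄·Hᵀ + R = [17261543/1023]
step 1: K = P̄·Hᵀ·S⁻¹ = [2494873/17261543; 2722128/17261543; -803224/17261543]
step 1: x' = x̄ + K·y = [434477339/17261543, -227883511/17261543, 326698123/17261543]
step 1: P' = (I − K·H)·P̄ = [4472511632/17261543 -2051254576/17261543 3626895838/17261543; -2051254576/17261543 980198280/17261543 -1612028700/17261543; 3626895838/17261543 -1612028700/17261543 3023907155/17261543]

step 0: x' = [-4270/341, 2775/341, -8150/1023], P' = [11010/341 -7616/341 5073/341; -7616/341 8762/341 1559/341; 5073/341 1559/341 30062/1023]
step 1: x' = [434477339/17261543, -227883511/17261543, 326698123/17261543], P' = [4472511632/17261543 -2051254576/17261543 3626895838/17261543; -2051254576/17261543 980198280/17261543 -1612028700/17261543; 3626895838/17261543 -1612028700/17261543 3023907155/17261543]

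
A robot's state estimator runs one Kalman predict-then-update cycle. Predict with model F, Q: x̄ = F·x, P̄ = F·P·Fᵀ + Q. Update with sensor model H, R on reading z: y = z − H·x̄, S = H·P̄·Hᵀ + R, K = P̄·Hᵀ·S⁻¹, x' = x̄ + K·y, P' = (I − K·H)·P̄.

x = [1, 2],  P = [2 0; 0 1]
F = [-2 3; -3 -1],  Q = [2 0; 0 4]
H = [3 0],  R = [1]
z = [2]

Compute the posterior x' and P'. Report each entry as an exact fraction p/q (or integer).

x' = [59/86, -565/86]
P' = [19/172 9/172; 9/172 3227/172]

x̄ = F·x = [4, -5]
P̄ = F·P·Fᵀ + Q = [19 9; 9 23]
y = z − H·x̄ = [-10]
S = H·P̄·Hᵀ + R = [172]
K = P̄·Hᵀ·S⁻¹ = [57/172; 27/172]
x' = x̄ + K·y = [59/86, -565/86]
P' = (I − K·H)·P̄ = [19/172 9/172; 9/172 3227/172]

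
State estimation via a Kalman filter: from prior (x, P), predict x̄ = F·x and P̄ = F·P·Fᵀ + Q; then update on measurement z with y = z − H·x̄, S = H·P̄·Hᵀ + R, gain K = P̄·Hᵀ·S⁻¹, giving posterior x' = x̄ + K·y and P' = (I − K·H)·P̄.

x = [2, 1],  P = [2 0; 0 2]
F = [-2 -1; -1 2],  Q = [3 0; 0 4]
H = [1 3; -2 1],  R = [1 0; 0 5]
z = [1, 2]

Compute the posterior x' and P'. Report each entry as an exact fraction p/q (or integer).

x̄ = F·x = [-5, 0]
P̄ = F·P·Fᵀ + Q = [13 0; 0 14]
y = z − H·x̄ = [6, -8]
S = H·P̄·Hᵀ + R = [140 16; 16 71]
K = P̄·Hᵀ·S⁻¹ = [1339/9684 -962/2421; 1379/4842 322/2421]
x' = x̄ + K·y = [-4801/4842, 1561/2421]
P' = (I − K·H)·P̄ = [8437/9684 -1183/4842; -1183/4842 427/2421]

x' = [-4801/4842, 1561/2421]
P' = [8437/9684 -1183/4842; -1183/4842 427/2421]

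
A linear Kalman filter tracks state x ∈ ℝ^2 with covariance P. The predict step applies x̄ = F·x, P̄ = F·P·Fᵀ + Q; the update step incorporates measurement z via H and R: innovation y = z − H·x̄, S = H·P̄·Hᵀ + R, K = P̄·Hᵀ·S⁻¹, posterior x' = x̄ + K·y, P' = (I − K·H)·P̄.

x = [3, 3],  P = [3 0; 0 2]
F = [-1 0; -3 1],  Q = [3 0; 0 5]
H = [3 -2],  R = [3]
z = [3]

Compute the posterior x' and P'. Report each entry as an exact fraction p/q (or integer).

x' = [-3, -6]
P' = [6 9; 9 1209/85]

x̄ = F·x = [-3, -6]
P̄ = F·P·Fᵀ + Q = [6 9; 9 34]
y = z − H·x̄ = [0]
S = H·P̄·Hᵀ + R = [85]
K = P̄·Hᵀ·S⁻¹ = [0; -41/85]
x' = x̄ + K·y = [-3, -6]
P' = (I − K·H)·P̄ = [6 9; 9 1209/85]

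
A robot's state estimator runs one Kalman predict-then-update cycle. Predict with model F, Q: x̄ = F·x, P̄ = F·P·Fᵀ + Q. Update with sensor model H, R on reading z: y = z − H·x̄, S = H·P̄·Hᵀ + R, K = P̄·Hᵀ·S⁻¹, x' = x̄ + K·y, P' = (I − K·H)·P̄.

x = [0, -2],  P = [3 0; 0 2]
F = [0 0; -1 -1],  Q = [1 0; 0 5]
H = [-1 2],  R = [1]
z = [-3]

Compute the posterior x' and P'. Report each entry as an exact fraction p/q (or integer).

x' = [1/6, -4/3]
P' = [41/42 10/21; 10/21 10/21]

x̄ = F·x = [0, 2]
P̄ = F·P·Fᵀ + Q = [1 0; 0 10]
y = z − H·x̄ = [-7]
S = H·P̄·Hᵀ + R = [42]
K = P̄·Hᵀ·S⁻¹ = [-1/42; 10/21]
x' = x̄ + K·y = [1/6, -4/3]
P' = (I − K·H)·P̄ = [41/42 10/21; 10/21 10/21]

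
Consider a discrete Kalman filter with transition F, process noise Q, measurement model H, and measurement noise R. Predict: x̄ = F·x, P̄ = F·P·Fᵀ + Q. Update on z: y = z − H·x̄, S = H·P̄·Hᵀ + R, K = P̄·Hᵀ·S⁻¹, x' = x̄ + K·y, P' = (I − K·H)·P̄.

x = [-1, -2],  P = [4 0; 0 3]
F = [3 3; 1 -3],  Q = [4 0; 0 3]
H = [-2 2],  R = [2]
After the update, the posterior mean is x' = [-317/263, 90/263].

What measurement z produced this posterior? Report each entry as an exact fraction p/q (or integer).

x̄ = F·x = [-9, 5]
P̄ = F·P·Fᵀ + Q = [67 -15; -15 34]
S = H·P̄·Hᵀ + R = [526]
K = P̄·Hᵀ·S⁻¹ = [-82/263; 49/263]
x' − x̄ = [2050/263, -1225/263] = K·y
y = (KᵀK)⁻¹·Kᵀ·(x' − x̄) = [-25]
z = y + H·x̄ = [-25] + [28] = [3]

z = [3]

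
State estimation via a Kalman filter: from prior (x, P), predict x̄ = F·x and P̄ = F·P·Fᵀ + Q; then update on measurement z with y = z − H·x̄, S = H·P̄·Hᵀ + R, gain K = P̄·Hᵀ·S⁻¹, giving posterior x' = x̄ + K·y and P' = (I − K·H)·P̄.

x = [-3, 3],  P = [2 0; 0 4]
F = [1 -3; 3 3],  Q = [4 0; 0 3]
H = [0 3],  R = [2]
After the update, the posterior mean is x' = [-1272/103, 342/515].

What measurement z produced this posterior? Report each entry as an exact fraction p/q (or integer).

x̄ = F·x = [-12, 0]
P̄ = F·P·Fᵀ + Q = [42 -30; -30 57]
S = H·P̄·Hᵀ + R = [515]
K = P̄·Hᵀ·S⁻¹ = [-18/103; 171/515]
x' − x̄ = [-36/103, 342/515] = K·y
y = (KᵀK)⁻¹·Kᵀ·(x' − x̄) = [2]
z = y + H·x̄ = [2] + [0] = [2]

z = [2]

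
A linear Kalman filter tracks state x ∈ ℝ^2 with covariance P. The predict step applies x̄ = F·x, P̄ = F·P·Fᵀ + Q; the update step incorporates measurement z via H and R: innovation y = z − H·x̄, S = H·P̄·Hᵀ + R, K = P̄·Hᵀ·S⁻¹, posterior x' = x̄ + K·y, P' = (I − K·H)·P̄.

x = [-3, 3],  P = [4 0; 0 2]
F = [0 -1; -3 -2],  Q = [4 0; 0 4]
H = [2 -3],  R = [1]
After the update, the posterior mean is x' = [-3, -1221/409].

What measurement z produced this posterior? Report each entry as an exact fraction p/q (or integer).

z = [3]

x̄ = F·x = [-3, 3]
P̄ = F·P·Fᵀ + Q = [6 4; 4 48]
S = H·P̄·Hᵀ + R = [409]
K = P̄·Hᵀ·S⁻¹ = [0; -136/409]
x' − x̄ = [0, -2448/409] = K·y
y = (KᵀK)⁻¹·Kᵀ·(x' − x̄) = [18]
z = y + H·x̄ = [18] + [-15] = [3]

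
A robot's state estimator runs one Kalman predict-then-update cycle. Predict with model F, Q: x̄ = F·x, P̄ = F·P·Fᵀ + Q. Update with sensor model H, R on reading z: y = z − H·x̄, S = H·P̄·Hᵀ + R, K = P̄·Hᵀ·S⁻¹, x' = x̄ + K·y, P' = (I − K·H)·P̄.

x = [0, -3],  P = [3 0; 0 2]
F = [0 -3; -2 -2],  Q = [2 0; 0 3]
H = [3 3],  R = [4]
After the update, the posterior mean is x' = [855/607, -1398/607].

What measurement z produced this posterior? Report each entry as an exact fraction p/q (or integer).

z = [-3]

x̄ = F·x = [9, 6]
P̄ = F·P·Fᵀ + Q = [20 12; 12 23]
S = H·P̄·Hᵀ + R = [607]
K = P̄·Hᵀ·S⁻¹ = [96/607; 105/607]
x' − x̄ = [-4608/607, -5040/607] = K·y
y = (KᵀK)⁻¹·Kᵀ·(x' − x̄) = [-48]
z = y + H·x̄ = [-48] + [45] = [-3]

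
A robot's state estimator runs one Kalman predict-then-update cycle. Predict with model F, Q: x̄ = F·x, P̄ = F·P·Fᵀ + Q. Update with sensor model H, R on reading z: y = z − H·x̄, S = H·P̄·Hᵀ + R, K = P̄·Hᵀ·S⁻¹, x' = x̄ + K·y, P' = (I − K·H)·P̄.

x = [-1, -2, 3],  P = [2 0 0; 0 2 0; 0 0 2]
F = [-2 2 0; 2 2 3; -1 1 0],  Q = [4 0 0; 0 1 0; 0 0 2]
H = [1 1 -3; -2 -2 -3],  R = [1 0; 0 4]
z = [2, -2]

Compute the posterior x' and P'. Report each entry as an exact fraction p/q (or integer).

x' = [-6238/5541, 13613/5541, -1306/5541]
P' = [41740/5541 -40670/5541 652/5541; -40670/5541 85295/11082 -245/5541; 652/5541 -245/5541 538/5541]

x̄ = F·x = [-2, 3, -1]
P̄ = F·P·Fᵀ + Q = [20 0 8; 0 35 0; 8 0 6]
y = z − H·x̄ = [-2, -3]
S = H·P̄·Hᵀ + R = [62 -32; -32 374]
K = P̄·Hᵀ·S⁻¹ = [-886/5541 -1024/5541; 5425/11082 -805/5541; -1207/5541 -607/5541]
x' = x̄ + K·y = [-6238/5541, 13613/5541, -1306/5541]
P' = (I − K·H)·P̄ = [41740/5541 -40670/5541 652/5541; -40670/5541 85295/11082 -245/5541; 652/5541 -245/5541 538/5541]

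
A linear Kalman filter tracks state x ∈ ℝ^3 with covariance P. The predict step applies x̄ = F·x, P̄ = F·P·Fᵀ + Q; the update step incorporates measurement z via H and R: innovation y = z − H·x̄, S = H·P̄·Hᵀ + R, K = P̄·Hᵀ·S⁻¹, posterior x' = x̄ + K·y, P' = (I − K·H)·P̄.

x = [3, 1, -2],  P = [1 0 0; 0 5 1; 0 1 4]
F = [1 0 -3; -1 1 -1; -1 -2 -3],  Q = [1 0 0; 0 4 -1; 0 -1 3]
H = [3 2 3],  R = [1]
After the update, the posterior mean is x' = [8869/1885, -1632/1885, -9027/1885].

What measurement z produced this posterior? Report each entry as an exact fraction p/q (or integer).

z = [-2]

x̄ = F·x = [9, 0, 1]
P̄ = F·P·Fᵀ + Q = [38 8 41; 8 12 1; 41 1 72]
S = H·P̄·Hᵀ + R = [1885]
K = P̄·Hᵀ·S⁻¹ = [253/1885; 51/1885; 341/1885]
x' − x̄ = [-8096/1885, -1632/1885, -10912/1885] = K·y
y = (KᵀK)⁻¹·Kᵀ·(x' − x̄) = [-32]
z = y + H·x̄ = [-32] + [30] = [-2]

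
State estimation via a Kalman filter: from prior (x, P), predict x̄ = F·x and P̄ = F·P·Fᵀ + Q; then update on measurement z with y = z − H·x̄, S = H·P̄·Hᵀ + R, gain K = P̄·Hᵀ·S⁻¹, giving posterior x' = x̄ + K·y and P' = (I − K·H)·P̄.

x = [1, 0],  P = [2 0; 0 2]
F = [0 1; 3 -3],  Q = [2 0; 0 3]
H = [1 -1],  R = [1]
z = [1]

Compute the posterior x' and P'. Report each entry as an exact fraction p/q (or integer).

x̄ = F·x = [0, 3]
P̄ = F·P·Fᵀ + Q = [4 -6; -6 39]
y = z − H·x̄ = [4]
S = H·P̄·Hᵀ + R = [56]
K = P̄·Hᵀ·S⁻¹ = [5/28; -45/56]
x' = x̄ + K·y = [5/7, -3/14]
P' = (I − K·H)·P̄ = [31/14 57/28; 57/28 159/56]

x' = [5/7, -3/14]
P' = [31/14 57/28; 57/28 159/56]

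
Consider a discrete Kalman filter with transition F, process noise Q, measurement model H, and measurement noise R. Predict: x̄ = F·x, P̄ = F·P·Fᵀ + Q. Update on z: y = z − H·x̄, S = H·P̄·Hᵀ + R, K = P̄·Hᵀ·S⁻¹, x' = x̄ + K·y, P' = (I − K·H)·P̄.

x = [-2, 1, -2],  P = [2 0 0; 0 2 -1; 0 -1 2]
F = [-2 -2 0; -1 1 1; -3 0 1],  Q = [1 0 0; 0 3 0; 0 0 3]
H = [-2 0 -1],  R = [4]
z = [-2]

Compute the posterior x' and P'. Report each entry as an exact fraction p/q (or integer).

x' = [14/151, 85/151, 298/151]
P' = [263/151 -226/151 -334/151; -226/151 936/151 496/151; -334/151 496/151 872/151]

x̄ = F·x = [2, 1, 4]
P̄ = F·P·Fᵀ + Q = [17 2 14; 2 7 7; 14 7 23]
y = z − H·x̄ = [6]
S = H·P̄·Hᵀ + R = [151]
K = P̄·Hᵀ·S⁻¹ = [-48/151; -11/151; -51/151]
x' = x̄ + K·y = [14/151, 85/151, 298/151]
P' = (I − K·H)·P̄ = [263/151 -226/151 -334/151; -226/151 936/151 496/151; -334/151 496/151 872/151]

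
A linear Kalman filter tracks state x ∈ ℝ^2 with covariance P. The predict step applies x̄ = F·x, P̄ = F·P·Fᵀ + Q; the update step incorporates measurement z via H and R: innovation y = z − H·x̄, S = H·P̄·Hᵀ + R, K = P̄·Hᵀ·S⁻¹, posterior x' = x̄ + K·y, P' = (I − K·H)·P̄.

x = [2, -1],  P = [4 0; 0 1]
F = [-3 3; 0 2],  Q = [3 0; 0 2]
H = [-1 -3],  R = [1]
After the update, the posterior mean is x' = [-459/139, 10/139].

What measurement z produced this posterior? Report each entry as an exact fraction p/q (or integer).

x̄ = F·x = [-9, -2]
P̄ = F·P·Fᵀ + Q = [48 6; 6 6]
S = H·P̄·Hᵀ + R = [139]
K = P̄·Hᵀ·S⁻¹ = [-66/139; -24/139]
x' − x̄ = [792/139, 288/139] = K·y
y = (KᵀK)⁻¹·Kᵀ·(x' − x̄) = [-12]
z = y + H·x̄ = [-12] + [15] = [3]

z = [3]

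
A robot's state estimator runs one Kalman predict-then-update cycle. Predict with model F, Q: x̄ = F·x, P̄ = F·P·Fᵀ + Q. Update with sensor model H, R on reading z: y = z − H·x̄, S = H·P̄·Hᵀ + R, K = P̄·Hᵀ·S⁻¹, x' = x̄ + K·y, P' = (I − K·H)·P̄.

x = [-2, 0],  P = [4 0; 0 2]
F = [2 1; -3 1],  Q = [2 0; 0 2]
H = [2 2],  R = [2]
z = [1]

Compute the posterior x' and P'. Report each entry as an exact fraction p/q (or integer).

x' = [-42/11, 48/11]
P' = [652/33 -218/11; -218/11 224/11]

x̄ = F·x = [-4, 6]
P̄ = F·P·Fᵀ + Q = [20 -22; -22 40]
y = z − H·x̄ = [-3]
S = H·P̄·Hᵀ + R = [66]
K = P̄·Hᵀ·S⁻¹ = [-2/33; 6/11]
x' = x̄ + K·y = [-42/11, 48/11]
P' = (I − K·H)·P̄ = [652/33 -218/11; -218/11 224/11]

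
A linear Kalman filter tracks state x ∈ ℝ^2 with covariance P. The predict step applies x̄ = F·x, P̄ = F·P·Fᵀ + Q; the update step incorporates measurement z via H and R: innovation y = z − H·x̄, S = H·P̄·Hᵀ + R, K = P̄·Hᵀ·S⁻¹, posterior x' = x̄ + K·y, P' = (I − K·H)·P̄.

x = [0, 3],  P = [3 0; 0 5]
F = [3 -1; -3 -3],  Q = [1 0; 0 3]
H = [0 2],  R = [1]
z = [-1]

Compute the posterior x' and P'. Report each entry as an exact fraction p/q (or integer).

x̄ = F·x = [-3, -9]
P̄ = F·P·Fᵀ + Q = [33 -12; -12 75]
y = z − H·x̄ = [17]
S = H·P̄·Hᵀ + R = [301]
K = P̄·Hᵀ·S⁻¹ = [-24/301; 150/301]
x' = x̄ + K·y = [-1311/301, -159/301]
P' = (I − K·H)·P̄ = [9357/301 -12/301; -12/301 75/301]

x' = [-1311/301, -159/301]
P' = [9357/301 -12/301; -12/301 75/301]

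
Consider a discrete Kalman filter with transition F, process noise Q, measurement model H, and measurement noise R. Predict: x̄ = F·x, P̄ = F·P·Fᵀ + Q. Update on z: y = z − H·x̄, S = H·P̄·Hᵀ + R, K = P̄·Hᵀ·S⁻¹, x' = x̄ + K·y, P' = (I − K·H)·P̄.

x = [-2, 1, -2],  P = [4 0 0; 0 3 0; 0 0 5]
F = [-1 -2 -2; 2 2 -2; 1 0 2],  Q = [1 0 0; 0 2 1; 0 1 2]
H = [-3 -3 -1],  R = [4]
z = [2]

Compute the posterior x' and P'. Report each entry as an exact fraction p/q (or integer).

x' = [398/201, -740/603, -2512/603]
P' = [1638/67 -4031/201 -2533/201; -4031/201 10829/603 4348/603; -2533/201 4348/603 9437/603]

x̄ = F·x = [4, 2, -6]
P̄ = F·P·Fᵀ + Q = [37 0 -24; 0 50 -11; -24 -11 26]
y = z − H·x̄ = [14]
S = H·P̄·Hᵀ + R = [603]
K = P̄·Hᵀ·S⁻¹ = [-29/201; -139/603; 79/603]
x' = x̄ + K·y = [398/201, -740/603, -2512/603]
P' = (I − K·H)·P̄ = [1638/67 -4031/201 -2533/201; -4031/201 10829/603 4348/603; -2533/201 4348/603 9437/603]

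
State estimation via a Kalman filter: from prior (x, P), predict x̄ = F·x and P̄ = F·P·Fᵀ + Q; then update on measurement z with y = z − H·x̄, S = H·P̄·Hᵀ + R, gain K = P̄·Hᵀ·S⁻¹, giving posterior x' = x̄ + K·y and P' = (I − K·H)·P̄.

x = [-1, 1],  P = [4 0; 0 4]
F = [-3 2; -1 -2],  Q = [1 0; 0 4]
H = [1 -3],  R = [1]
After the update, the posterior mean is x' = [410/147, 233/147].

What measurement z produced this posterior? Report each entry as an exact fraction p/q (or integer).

z = [-2]

x̄ = F·x = [5, -1]
P̄ = F·P·Fᵀ + Q = [53 -4; -4 24]
S = H·P̄·Hᵀ + R = [294]
K = P̄·Hᵀ·S⁻¹ = [65/294; -38/147]
x' − x̄ = [-325/147, 380/147] = K·y
y = (KᵀK)⁻¹·Kᵀ·(x' − x̄) = [-10]
z = y + H·x̄ = [-10] + [8] = [-2]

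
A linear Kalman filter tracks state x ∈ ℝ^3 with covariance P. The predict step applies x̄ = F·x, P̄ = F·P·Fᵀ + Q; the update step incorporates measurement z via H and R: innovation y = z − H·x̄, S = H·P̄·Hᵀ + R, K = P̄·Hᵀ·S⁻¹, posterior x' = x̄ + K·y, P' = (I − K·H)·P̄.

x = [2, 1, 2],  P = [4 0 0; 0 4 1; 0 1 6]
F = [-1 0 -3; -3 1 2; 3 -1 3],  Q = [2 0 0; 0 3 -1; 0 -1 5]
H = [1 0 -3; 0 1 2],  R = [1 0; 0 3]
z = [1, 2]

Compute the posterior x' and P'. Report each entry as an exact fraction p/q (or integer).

x' = [-73103/60079, 190418/60079, -42801/60079]
P' = [334032/60079 -286137/60079 111303/60079; -286137/60079 425525/60079 -107908/60079; 111303/60079 -107908/60079 43715/60079]

x̄ = F·x = [-8, -1, 11]
P̄ = F·P·Fᵀ + Q = [60 -27 -63; -27 71 -4; -63 -4 93]
y = z − H·x̄ = [42, -19]
S = H·P̄·Hᵀ + R = [1276 -699; -699 430]
K = P̄·Hᵀ·S⁻¹ = [123/60079 -21177/60079; 37587/60079 69903/60079; -19842/60079 -6826/60079]
x' = x̄ + K·y = [-73103/60079, 190418/60079, -42801/60079]
P' = (I − K·H)·P̄ = [334032/60079 -286137/60079 111303/60079; -286137/60079 425525/60079 -107908/60079; 111303/60079 -107908/60079 43715/60079]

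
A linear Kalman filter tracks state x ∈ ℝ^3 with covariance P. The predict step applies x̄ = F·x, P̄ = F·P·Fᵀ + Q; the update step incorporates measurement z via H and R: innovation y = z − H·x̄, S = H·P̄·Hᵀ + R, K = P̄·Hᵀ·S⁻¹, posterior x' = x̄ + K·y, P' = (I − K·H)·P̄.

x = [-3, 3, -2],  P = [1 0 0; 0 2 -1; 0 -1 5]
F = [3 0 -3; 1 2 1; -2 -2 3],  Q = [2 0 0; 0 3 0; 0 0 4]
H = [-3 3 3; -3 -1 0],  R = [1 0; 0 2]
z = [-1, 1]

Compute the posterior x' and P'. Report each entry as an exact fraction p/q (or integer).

x̄ = F·x = [-3, 1, -6]
P̄ = F·P·Fᵀ + Q = [56 -6 -57; -6 13 1; -57 1 73]
y = z − H·x̄ = [5, -7]
S = H·P̄·Hᵀ + R = [2431 1011; 1011 483]
K = P̄·Hᵀ·S⁻¹ = [-2883/50684 -10965/50684; 7975/50684 -48505/152052; 5983/50684 15947/152052]
x' = x̄ + K·y = [-22428/12671, 152803/38013, -233549/38013]
P' = (I − K·H)·P̄ = [32743/50684 -76299/50684 108081/50684; -76299/50684 783701/152052 -1004623/152052; 108081/50684 -1004623/152052 1334849/152052]

x' = [-22428/12671, 152803/38013, -233549/38013]
P' = [32743/50684 -76299/50684 108081/50684; -76299/50684 783701/152052 -1004623/152052; 108081/50684 -1004623/152052 1334849/152052]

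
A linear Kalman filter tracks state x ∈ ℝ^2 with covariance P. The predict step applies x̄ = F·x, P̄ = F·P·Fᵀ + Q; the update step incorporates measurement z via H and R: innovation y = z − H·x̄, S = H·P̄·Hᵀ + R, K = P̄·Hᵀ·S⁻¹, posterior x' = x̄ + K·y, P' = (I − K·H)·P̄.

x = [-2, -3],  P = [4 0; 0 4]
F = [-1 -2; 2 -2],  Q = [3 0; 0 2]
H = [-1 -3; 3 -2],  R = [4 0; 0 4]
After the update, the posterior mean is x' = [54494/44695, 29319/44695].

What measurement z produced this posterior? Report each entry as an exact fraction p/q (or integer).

x̄ = F·x = [8, 2]
P̄ = F·P·Fᵀ + Q = [23 8; 8 34]
S = H·P̄·Hᵀ + R = [381 79; 79 251]
K = P̄·Hᵀ·S⁻¹ = [-7992/44695 11953/44695; -12067/44695 -4037/44695]
x' − x̄ = [-303066/44695, -60071/44695] = K·y
y = (KᵀK)⁻¹·Kᵀ·(x' − x̄) = [11, -18]
z = y + H·x̄ = [11, -18] + [-14, 20] = [-3, 2]

z = [-3, 2]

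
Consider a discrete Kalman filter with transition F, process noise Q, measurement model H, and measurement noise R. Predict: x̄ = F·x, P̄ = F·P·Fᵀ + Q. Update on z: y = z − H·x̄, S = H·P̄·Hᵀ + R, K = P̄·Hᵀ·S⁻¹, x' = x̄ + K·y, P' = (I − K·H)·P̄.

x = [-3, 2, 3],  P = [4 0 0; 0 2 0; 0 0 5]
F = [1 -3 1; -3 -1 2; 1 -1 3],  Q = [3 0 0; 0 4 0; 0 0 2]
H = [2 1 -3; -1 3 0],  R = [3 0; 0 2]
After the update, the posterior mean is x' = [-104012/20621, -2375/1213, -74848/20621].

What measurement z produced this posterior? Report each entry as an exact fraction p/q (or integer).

x̄ = F·x = [-6, 13, 4]
P̄ = F·P·Fᵀ + Q = [30 4 25; 4 62 20; 25 20 53]
S = H·P̄·Hᵀ + R = [258 41; 41 566]
K = P̄·Hᵀ·S⁻¹ = [-784/20621 -599/20621; -106/8491 2738/8491; -51809/144347 12679/144347]
x' − x̄ = [19714/20621, -18144/1213, -157332/20621] = K·y
y = (KᵀK)⁻¹·Kᵀ·(x' − x̄) = [10, -46]
z = y + H·x̄ = [10, -46] + [-11, 45] = [-1, -1]

z = [-1, -1]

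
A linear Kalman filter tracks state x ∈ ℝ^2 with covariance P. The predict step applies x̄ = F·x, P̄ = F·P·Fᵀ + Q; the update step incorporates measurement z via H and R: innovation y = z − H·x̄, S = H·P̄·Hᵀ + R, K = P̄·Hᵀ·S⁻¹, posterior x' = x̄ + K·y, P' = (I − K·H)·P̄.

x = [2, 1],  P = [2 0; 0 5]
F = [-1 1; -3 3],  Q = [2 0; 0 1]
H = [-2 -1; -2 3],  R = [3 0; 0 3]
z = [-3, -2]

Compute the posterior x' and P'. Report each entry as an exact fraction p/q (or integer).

x' = [3950/3427, 677/3427]
P' = [1377/3427 603/3427; 603/3427 1272/3427]

x̄ = F·x = [-1, -3]
P̄ = F·P·Fᵀ + Q = [9 21; 21 64]
y = z − H·x̄ = [-8, 5]
S = H·P̄·Hᵀ + R = [187 -240; -240 363]
K = P̄·Hᵀ·S⁻¹ = [-1119/3427 -315/3427; -826/3427 870/3427]
x' = x̄ + K·y = [3950/3427, 677/3427]
P' = (I − K·H)·P̄ = [1377/3427 603/3427; 603/3427 1272/3427]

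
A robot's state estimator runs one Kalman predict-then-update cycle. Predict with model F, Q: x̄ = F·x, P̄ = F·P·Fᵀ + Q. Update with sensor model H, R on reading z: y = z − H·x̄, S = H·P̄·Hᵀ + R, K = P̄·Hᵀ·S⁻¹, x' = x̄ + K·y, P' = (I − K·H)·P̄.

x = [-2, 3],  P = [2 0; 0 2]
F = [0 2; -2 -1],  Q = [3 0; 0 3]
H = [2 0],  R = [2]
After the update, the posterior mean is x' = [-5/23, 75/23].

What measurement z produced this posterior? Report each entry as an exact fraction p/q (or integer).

z = [-1]

x̄ = F·x = [6, 1]
P̄ = F·P·Fᵀ + Q = [11 -4; -4 13]
S = H·P̄·Hᵀ + R = [46]
K = P̄·Hᵀ·S⁻¹ = [11/23; -4/23]
x' − x̄ = [-143/23, 52/23] = K·y
y = (KᵀK)⁻¹·Kᵀ·(x' − x̄) = [-13]
z = y + H·x̄ = [-13] + [12] = [-1]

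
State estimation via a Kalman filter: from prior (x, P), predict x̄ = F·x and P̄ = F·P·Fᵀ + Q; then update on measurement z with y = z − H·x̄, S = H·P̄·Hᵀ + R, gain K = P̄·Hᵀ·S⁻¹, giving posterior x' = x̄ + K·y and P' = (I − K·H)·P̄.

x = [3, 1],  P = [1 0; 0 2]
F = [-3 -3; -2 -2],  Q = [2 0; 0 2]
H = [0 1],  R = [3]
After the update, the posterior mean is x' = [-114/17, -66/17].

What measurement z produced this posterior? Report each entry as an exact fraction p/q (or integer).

z = [-3]

x̄ = F·x = [-12, -8]
P̄ = F·P·Fᵀ + Q = [29 18; 18 14]
S = H·P̄·Hᵀ + R = [17]
K = P̄·Hᵀ·S⁻¹ = [18/17; 14/17]
x' − x̄ = [90/17, 70/17] = K·y
y = (KᵀK)⁻¹·Kᵀ·(x' − x̄) = [5]
z = y + H·x̄ = [5] + [-8] = [-3]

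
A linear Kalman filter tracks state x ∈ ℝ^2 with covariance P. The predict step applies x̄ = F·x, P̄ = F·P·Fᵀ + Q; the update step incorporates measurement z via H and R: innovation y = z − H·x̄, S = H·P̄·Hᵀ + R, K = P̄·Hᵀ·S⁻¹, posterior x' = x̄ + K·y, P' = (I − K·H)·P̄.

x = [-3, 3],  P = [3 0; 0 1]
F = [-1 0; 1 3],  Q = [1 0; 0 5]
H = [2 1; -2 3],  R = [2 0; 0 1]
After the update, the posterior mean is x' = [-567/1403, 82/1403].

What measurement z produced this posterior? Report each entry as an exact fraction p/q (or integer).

x̄ = F·x = [3, 6]
P̄ = F·P·Fᵀ + Q = [4 -3; -3 17]
S = H·P̄·Hᵀ + R = [23 23; 23 206]
K = P̄·Hᵀ·S⁻¹ = [1421/4209 -22/183; 955/4209 46/183]
x' − x̄ = [-4776/1403, -8336/1403] = K·y
y = (KᵀK)⁻¹·Kᵀ·(x' − x̄) = [-14, -11]
z = y + H·x̄ = [-14, -11] + [12, 12] = [-2, 1]

z = [-2, 1]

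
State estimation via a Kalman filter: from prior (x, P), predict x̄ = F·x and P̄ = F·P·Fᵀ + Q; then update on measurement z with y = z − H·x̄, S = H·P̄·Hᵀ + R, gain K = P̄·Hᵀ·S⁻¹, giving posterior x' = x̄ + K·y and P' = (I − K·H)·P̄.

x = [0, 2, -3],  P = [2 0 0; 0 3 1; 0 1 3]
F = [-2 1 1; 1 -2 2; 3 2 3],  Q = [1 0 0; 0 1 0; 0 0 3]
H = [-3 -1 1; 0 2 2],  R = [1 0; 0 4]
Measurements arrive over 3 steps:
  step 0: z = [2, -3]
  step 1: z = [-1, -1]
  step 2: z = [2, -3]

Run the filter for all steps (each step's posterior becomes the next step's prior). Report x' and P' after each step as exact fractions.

step 0: x̄ = F·x = [-1, -10, -5]
step 0: P̄ = F·P·Fᵀ + Q = [17 -4 8; -4 19 10; 8 10 72]
step 0: y = z − H·x̄ = [-6, 27]
step 0: S = H·P̄·Hᵀ + R = [153 82; 82 448]
step 0: K = P̄·Hᵀ·S⁻¹ = [-412/1405 201/2810; -853/15455 2157/15455; 894/15455 5494/15455]
step 0: x' = x̄ + K·y = [7561/2810, -91193/15455, 65699/15455]
step 0: P' = (I − K·H)·P̄ = [7013/1405 -10213/1405 10414/1405; -10213/1405 171098/15455 -166784/15455; 10414/1405 -166784/15455 177772/15455]
step 1: x̄ = F·x = [-21733/3091, 710739/30910, 55787/6182]
step 1: P̄ = F·P·Fᵀ + Q = [66097/3091 -209263/3091 -130517/3091; -209263/3091 3729938/15455 485519/3091; -130517/3091 485519/3091 347488/3091]
step 1: y = z − H·x̄ = [-125548/15455, -1005129/15455]
step 1: S = H·P̄·Hᵀ + R = [1239628/15455 6208404/15455; 6208404/15455 41352092/15455]
step 1: K = P̄·Hᵀ·S⁻¹ = [-58593725/205709008 -8105625/205709008; -2060701/51427252 15624933/51427252; 5673503/102854504 19867479/102854504]
step 1: x' = x̄ + K·y = [-443212269/205709008, 183068291/51427252, -410017193/102854504]
step 1: P' = (I − K·H)·P̄ = [350664161/205709008 -126201251/51427252 244296877/102854504; -126201251/51427252 51489290/12856813 -87353647/25713626; 244296877/102854504 -87353647/25713626 194574773/51427252]
step 2: x̄ = F·x = [199665829/51427252, -3547827369/205709008, -2325193637/205709008]
step 2: P̄ = F·P·Fᵀ + Q = [117355002/12856813 -1195548425/51427252 -644138137/51427252; -1195548425/51427252 16529112537/205709008 10240694629/205709008; -644138137/51427252 10240694629/205709008 8424188273/205709008]
step 2: y = z − H·x̄ = [198096779/25713626, 2782228747/51427252]
step 2: S = H·P̄·Hᵀ + R = [521430871/12856813 1746414310/12856813; 1746414310/12856813 11410099769/12856813]
step 2: K = P̄·Hᵀ·S⁻¹ = [-65160609772/225531422023 -8208179047/225531422023; -7573332159/225531422023 269201944201/902125688092; 381591751/7776945587 6127222513/31107782348]
step 2: x' = x̄ + K·y = [-140871893693/451062844046, -1228282338989/902125688092, -8377523363/31107782348]
step 2: P' = (I − K·H)·P̄ = [385693508707/225531422023 -1108336274443/451062844046 37086329595/15553891174; -1108336274443/451062844046 902339357962/225531422023 -52947474887/15553891174; 37086329595/15553891174 -52947474887/15553891174 29537348700/7776945587]

step 0: x' = [7561/2810, -91193/15455, 65699/15455], P' = [7013/1405 -10213/1405 10414/1405; -10213/1405 171098/15455 -166784/15455; 10414/1405 -166784/15455 177772/15455]
step 1: x' = [-443212269/205709008, 183068291/51427252, -410017193/102854504], P' = [350664161/205709008 -126201251/51427252 244296877/102854504; -126201251/51427252 51489290/12856813 -87353647/25713626; 244296877/102854504 -87353647/25713626 194574773/51427252]
step 2: x' = [-140871893693/451062844046, -1228282338989/902125688092, -8377523363/31107782348], P' = [385693508707/225531422023 -1108336274443/451062844046 37086329595/15553891174; -1108336274443/451062844046 902339357962/225531422023 -52947474887/15553891174; 37086329595/15553891174 -52947474887/15553891174 29537348700/7776945587]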